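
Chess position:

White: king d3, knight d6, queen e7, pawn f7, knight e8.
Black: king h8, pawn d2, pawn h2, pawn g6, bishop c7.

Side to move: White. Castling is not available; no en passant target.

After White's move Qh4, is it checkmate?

After Qh4: black king on h8; in check: yes, from the white queen on h4.
King squares — g7: attacked by Ne8; h7: attacked by Qh4; g8: attacked by Pf7.
Black has no legal moves → checkmate.

yes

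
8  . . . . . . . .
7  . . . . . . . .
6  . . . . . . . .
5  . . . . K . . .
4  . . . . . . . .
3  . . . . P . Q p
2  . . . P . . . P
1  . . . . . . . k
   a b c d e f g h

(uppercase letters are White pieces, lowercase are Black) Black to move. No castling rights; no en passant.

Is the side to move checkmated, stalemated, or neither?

Black to move; black king on h1.
In check: no.
King squares — g1: attacked by Qg3; g2: attacked by Qg3; h2: attacked by Qg3.
Legal moves for Black: none.
Not in check and no legal moves → stalemate.

stalemate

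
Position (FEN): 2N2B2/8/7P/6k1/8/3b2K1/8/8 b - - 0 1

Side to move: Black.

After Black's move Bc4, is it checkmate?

no

After Bc4: white king on g3; in check: no.
White is not in check, so this cannot be checkmate.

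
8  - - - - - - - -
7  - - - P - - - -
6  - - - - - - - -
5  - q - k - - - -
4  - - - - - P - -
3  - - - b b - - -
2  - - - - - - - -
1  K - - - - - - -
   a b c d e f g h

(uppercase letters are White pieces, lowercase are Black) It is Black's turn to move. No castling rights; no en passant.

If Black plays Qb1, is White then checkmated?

yes

After Qb1: white king on a1; in check: yes, from the black queen on b1.
King squares — b1: attacked by Bd3; a2: attacked by Qb1; b2: attacked by Qb1.
White has no legal moves → checkmate.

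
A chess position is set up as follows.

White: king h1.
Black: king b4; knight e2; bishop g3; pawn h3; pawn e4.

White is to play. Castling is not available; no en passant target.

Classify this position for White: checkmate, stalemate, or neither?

White to move; white king on h1.
In check: no.
King squares — g1: attacked by Ne2; g2: attacked by Ph3; h2: attacked by Bg3.
Legal moves for White: none.
Not in check and no legal moves → stalemate.

stalemate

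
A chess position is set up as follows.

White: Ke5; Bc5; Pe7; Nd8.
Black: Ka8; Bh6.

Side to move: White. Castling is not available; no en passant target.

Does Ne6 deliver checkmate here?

no

After Ne6: black king on a8; in check: no.
Black is not in check, so this cannot be checkmate.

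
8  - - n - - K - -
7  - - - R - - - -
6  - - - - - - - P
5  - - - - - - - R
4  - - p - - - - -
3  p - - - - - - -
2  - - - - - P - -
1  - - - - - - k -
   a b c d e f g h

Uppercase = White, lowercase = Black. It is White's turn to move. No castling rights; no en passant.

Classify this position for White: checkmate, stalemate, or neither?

White to move; white king on f8.
In check: no.
Legal moves for White include: Kg8, Ke8, Kg7, Kf7, Rd8, Rh7, Rg7+, Rf7, Re7, Rc7, Rb7, Ra7, Rd6, Rdd5, Rd4, Rd3, Rd2, Rd1+, ... (list truncated; more exist).
White has legal moves and is not in check → neither.

neither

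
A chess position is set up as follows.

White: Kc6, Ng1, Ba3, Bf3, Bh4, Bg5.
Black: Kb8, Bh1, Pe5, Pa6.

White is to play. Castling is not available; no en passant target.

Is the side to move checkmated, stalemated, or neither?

neither

White to move; white king on c6.
In check: no.
Legal moves for White include: Kd7, Kd6, Kb6, Kd5, Kc5, Bd8, Bge7, Bh6, Bf6, Bf4, Be3, Bd2, Bgc1, Bg3, Bf2, Be1, Bd5, Be4, ... (list truncated; more exist).
White has legal moves and is not in check → neither.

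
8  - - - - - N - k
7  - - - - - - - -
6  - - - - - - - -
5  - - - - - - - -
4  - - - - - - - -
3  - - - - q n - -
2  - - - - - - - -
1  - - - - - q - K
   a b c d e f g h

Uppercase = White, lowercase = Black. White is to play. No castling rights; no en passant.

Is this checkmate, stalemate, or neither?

checkmate

White to move; white king on h1.
In check: yes, from the black queen on f1.
King squares — g1: attacked by Qf1; g2: attacked by Qf1; h2: attacked by Nf3.
Legal moves for White: none.
In check with no legal moves → checkmate.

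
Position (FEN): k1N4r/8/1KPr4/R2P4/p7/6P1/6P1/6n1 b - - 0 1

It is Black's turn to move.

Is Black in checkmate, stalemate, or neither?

neither

Black to move; black king on a8.
In check: yes, from the white rook on a5.
Legal moves for Black: Kb8.
Black is in check but has 1 legal move → neither.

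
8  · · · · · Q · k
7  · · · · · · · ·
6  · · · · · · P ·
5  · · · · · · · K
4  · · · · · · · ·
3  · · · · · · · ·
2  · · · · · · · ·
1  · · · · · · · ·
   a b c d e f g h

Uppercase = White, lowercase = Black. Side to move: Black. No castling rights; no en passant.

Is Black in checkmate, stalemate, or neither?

Black to move; black king on h8.
In check: yes, from the white queen on f8.
King squares — g7: attacked by Qf8; h7: attacked by Pg6; g8: attacked by Qf8.
Legal moves for Black: none.
In check with no legal moves → checkmate.

checkmate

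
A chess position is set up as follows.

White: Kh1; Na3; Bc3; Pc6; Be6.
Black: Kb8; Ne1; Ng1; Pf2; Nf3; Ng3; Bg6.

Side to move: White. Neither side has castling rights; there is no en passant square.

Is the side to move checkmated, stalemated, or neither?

checkmate

White to move; white king on h1.
In check: yes, from the black knight on g3.
King squares — g1: attacked by Pf2; g2: attacked by Ne1; h2: attacked by Nf3.
Legal moves for White: none.
In check with no legal moves → checkmate.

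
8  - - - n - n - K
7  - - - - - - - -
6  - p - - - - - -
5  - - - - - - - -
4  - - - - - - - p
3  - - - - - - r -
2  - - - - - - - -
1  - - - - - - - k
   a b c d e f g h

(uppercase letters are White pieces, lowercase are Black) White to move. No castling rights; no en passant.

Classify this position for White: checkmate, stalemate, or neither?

stalemate

White to move; white king on h8.
In check: no.
King squares — g7: attacked by Rg3; h7: attacked by Nf8; g8: attacked by Rg3.
Legal moves for White: none.
Not in check and no legal moves → stalemate.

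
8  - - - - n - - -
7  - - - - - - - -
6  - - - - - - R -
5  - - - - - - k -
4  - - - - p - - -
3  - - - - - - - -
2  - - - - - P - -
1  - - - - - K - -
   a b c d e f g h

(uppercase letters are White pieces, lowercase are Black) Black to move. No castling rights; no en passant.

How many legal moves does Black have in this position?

5

Black to move; king on g5.
In check: yes, from the white rook on g6.
Legal moves: Kxg6, Kh5, Kf5, Kh4, Kf4.
Count: 5.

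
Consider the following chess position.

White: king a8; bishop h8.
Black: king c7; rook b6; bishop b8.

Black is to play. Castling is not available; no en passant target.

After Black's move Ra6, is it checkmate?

After Ra6: white king on a8; in check: yes, from the black rook on a6.
King squares — a7: attacked by Ra6; b7: attacked by Kc7; b8: attacked by Kc7.
White has no legal moves → checkmate.

yes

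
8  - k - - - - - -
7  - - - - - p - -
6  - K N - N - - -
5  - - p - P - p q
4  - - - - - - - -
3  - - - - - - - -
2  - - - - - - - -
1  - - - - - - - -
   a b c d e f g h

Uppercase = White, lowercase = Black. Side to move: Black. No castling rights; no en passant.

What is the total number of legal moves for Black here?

2

Black to move; king on b8.
In check: yes, from the white knight on c6.
Legal moves: Kc8, Ka8.
Count: 2.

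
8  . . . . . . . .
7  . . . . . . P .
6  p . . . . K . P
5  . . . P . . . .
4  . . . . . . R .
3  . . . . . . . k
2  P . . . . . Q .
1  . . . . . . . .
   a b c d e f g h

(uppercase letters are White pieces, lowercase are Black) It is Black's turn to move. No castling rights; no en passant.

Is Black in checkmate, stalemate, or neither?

checkmate

Black to move; black king on h3.
In check: yes, from the white queen on g2.
King squares — g2: attacked by Rg4; h2: attacked by Qg2; g3: attacked by Qg2; g4: attacked by Qg2; h4: attacked by Rg4.
Legal moves for Black: none.
In check with no legal moves → checkmate.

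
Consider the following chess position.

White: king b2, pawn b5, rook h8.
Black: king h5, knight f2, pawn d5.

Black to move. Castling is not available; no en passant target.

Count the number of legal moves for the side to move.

3

Black to move; king on h5.
In check: yes, from the white rook on h8.
Legal moves: Kg6, Kg5, Kg4.
Count: 3.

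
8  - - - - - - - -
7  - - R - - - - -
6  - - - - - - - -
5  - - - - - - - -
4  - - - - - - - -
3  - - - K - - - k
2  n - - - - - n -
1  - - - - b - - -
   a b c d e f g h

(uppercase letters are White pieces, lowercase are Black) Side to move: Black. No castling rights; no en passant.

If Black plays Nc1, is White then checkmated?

no

After Nc1: white king on d3; in check: yes, from the black knight on c1.
White has 5 legal replies: Ke4, Kd4, Kc4, Kc2, Rxc1.
In check but a legal move exists → not checkmate.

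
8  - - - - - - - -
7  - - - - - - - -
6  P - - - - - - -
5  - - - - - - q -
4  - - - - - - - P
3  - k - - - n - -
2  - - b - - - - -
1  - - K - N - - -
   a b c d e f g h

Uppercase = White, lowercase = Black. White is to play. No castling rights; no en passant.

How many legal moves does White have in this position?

White to move; king on c1.
In check: yes, from the black queen on g5.
Legal moves: hxg5.
Count: 1.

1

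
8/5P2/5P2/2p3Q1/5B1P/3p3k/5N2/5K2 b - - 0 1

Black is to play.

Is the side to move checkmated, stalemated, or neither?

checkmate

Black to move; black king on h3.
In check: yes, from the white knight on f2.
King squares — g2: attacked by Kf1; h2: attacked by Bf4; g3: attacked by Bf4; g4: attacked by Nf2; h4: attacked by Qg5.
Legal moves for Black: none.
In check with no legal moves → checkmate.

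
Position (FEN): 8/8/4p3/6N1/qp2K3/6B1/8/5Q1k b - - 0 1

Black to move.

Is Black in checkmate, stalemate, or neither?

Black to move; black king on h1.
In check: yes, from the white queen on f1.
King squares — g1: attacked by Qf1; g2: attacked by Qf1; h2: attacked by Bg3.
Legal moves for Black: none.
In check with no legal moves → checkmate.

checkmate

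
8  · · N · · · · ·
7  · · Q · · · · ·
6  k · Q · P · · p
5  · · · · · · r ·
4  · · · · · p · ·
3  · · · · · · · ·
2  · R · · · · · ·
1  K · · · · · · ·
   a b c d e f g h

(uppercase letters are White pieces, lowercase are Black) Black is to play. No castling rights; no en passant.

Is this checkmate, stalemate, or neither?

checkmate

Black to move; black king on a6.
In check: yes, from the white queen on c6.
King squares — a5: attacked by Qc7; b5: attacked by Rb2; b6: attacked by Rb2; a7: attacked by Qc7; b7: attacked by Rb2.
Legal moves for Black: none.
In check with no legal moves → checkmate.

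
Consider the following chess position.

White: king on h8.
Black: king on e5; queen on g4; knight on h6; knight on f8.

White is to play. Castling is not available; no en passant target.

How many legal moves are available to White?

0

White to move; king on h8.
In check: no.
Legal moves: none.
Count: 0.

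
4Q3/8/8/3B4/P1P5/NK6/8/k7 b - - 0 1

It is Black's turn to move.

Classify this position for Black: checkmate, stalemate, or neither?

Black to move; black king on a1.
In check: no.
King squares — b1: attacked by Na3; a2: attacked by Kb3; b2: attacked by Kb3.
Legal moves for Black: none.
Not in check and no legal moves → stalemate.

stalemate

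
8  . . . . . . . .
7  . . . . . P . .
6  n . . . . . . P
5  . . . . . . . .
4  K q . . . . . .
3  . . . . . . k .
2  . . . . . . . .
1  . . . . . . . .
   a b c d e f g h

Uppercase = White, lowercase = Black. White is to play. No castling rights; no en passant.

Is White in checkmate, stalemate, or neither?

White to move; white king on a4.
In check: yes, from the black queen on b4.
King squares — a3: attacked by Qb4; b3: attacked by Qb4; b4: attacked by Na6; a5: attacked by Qb4; b5: attacked by Qb4.
Legal moves for White: none.
In check with no legal moves → checkmate.

checkmate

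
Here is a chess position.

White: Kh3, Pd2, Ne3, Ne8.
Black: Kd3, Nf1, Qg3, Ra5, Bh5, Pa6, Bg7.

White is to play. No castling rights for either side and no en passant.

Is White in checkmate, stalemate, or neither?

checkmate

White to move; white king on h3.
In check: yes, from the black queen on g3.
King squares — g2: attacked by Qg3; h2: attacked by Nf1; g3: attacked by Nf1; g4: attacked by Qg3; h4: attacked by Qg3.
Legal moves for White: none.
In check with no legal moves → checkmate.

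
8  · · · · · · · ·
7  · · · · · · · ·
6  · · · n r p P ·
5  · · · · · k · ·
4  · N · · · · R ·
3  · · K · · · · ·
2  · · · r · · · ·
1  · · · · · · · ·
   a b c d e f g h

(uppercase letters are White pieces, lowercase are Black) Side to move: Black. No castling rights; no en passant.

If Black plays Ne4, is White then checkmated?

After Ne4: white king on c3; in check: yes, from the black knight on e4.
White has 3 legal replies: Kc4, Kb3, Rxe4.
In check but a legal move exists → not checkmate.

no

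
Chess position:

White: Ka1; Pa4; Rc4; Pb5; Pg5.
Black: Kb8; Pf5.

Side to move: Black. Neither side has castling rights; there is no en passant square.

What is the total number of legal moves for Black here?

Black to move; king on b8.
In check: no.
Legal moves: Ka8, Kb7, Ka7, f4.
Count: 4.

4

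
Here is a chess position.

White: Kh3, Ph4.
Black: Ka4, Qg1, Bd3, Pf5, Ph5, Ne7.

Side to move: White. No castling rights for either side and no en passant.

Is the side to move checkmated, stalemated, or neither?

stalemate

White to move; white king on h3.
In check: no.
King squares — g2: attacked by Qg1; h2: attacked by Qg1; g3: attacked by Qg1; g4: attacked by Qg1; h4: own pawn.
Legal moves for White: none.
Not in check and no legal moves → stalemate.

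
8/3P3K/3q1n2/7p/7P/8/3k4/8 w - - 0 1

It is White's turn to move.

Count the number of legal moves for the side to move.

4

White to move; king on h7.
In check: yes, from the black knight on f6.
Legal moves: Kh8, Kg7, Kh6, Kg6.
Count: 4.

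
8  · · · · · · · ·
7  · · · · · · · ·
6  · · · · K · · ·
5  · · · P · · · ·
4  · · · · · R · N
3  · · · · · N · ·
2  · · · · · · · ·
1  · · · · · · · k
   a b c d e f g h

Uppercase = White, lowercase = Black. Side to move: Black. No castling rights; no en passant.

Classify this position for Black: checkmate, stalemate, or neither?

Black to move; black king on h1.
In check: no.
King squares — g1: attacked by Nf3; g2: attacked by Nh4; h2: attacked by Nf3.
Legal moves for Black: none.
Not in check and no legal moves → stalemate.

stalemate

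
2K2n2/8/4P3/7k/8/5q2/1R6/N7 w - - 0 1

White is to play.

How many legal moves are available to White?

White to move; king on c8.
In check: no.
Legal moves: Kd8, Kb8, Kc7, Rb8, Rb7, Rb6, Rb5+, Rb4, Rb3, Rh2+, Rg2, Rf2, Re2, Rd2, Rc2, Ra2, Rb1, Nb3, Nc2, e7.
Count: 20.

20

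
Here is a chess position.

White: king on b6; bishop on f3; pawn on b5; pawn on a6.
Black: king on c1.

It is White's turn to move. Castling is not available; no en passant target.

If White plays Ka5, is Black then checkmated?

After Ka5: black king on c1; in check: no.
Black is not in check, so this cannot be checkmate.

no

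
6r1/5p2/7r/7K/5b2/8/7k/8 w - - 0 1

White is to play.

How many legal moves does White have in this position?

0

White to move; king on h5.
In check: yes, from the black rook on h6.
Legal moves: none.
Count: 0.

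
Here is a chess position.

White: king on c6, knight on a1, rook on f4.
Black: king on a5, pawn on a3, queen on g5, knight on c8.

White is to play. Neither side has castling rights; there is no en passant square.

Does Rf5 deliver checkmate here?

After Rf5: black king on a5; in check: yes, from the white rook on f5.
Black has 4 legal replies: Ka6, Kb4, Ka4, Qxf5.
In check but a legal move exists → not checkmate.

no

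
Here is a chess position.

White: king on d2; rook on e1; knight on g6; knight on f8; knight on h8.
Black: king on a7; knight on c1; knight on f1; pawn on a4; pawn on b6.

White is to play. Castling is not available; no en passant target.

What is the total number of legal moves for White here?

White to move; king on d2.
In check: yes, from the black knight on f1.
Legal moves: Kc3, Kc2, Kd1, Kxc1, Rxf1.
Count: 5.

5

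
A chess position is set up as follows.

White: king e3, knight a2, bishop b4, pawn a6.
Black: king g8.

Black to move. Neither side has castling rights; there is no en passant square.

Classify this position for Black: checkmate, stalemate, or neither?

neither

Black to move; black king on g8.
In check: no.
Legal moves for Black: Kh8, Kh7, Kg7, Kf7.
Black has 4 legal moves and is not in check → neither.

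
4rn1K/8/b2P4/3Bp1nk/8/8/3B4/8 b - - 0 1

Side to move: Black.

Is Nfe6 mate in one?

yes

After Nfe6: white king on h8; in check: yes, from the black rook on e8.
King squares — g7: attacked by Ne6; h7: attacked by Ng5; g8: attacked by Re8.
White has no legal moves → checkmate.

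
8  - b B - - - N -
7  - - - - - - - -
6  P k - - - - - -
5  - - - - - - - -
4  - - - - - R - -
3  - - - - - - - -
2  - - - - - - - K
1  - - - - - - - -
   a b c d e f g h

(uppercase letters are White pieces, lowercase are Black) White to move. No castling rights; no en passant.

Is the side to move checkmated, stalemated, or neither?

neither

White to move; white king on h2.
In check: no.
Legal moves for White: Ne7, Nh6, Nf6, Bd7, Bb7, Be6, Bf5, Bg4, Bh3, Kh3, Kg3, Kg2, Kh1, Kg1, a7.
White has 15 legal moves and is not in check → neither.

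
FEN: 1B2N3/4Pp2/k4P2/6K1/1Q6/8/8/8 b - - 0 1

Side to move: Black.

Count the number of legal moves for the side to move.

0

Black to move; king on a6.
In check: no.
Legal moves: none.
Count: 0.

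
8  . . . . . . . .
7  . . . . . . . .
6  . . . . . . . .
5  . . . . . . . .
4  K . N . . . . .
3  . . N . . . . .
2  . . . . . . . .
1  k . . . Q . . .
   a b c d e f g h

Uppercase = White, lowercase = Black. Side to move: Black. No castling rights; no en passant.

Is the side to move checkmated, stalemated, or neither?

checkmate

Black to move; black king on a1.
In check: yes, from the white queen on e1.
King squares — b1: attacked by Qe1; a2: attacked by Nc3; b2: attacked by Nc4.
Legal moves for Black: none.
In check with no legal moves → checkmate.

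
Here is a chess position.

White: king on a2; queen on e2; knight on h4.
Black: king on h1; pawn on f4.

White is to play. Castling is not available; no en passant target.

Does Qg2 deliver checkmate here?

After Qg2: black king on h1; in check: yes, from the white queen on g2.
King squares — g1: attacked by Qg2; g2: attacked by Nh4; h2: attacked by Qg2.
Black has no legal moves → checkmate.

yes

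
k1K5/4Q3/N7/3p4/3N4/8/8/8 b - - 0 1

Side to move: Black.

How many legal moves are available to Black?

Black to move; king on a8.
In check: no.
Legal moves: none.
Count: 0.

0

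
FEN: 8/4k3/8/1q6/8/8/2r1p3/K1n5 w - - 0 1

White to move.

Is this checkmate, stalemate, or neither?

White to move; white king on a1.
In check: no.
King squares — b1: attacked by Qb5; a2: attacked by Nc1; b2: attacked by Rc2.
Legal moves for White: none.
Not in check and no legal moves → stalemate.

stalemate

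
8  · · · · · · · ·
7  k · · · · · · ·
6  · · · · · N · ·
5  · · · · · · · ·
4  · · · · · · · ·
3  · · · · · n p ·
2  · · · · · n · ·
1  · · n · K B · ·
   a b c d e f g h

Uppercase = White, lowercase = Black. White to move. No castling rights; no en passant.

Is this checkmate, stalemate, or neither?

White to move; white king on e1.
In check: yes, from the black knight on f3.
King squares — d1: attacked by Nf2; f1: own bishop; d2: attacked by Nf3; e2: attacked by Nc1; f2: attacked by Pg3.
Legal moves for White: none.
In check with no legal moves → checkmate.

checkmate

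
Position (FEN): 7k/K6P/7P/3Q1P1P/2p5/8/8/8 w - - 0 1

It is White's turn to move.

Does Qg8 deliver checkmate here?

After Qg8: black king on h8; in check: yes, from the white queen on g8.
King squares — g7: attacked by Ph6; h7: attacked by Qg8; g8: attacked by Ph7.
Black has no legal moves → checkmate.

yes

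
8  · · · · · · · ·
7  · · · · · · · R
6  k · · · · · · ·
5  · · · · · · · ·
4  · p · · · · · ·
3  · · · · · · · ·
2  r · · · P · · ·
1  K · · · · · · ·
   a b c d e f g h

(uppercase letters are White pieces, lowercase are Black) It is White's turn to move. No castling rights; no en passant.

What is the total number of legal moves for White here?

White to move; king on a1.
In check: yes, from the black rook on a2.
Legal moves: Kxa2, Kb1.
Count: 2.

2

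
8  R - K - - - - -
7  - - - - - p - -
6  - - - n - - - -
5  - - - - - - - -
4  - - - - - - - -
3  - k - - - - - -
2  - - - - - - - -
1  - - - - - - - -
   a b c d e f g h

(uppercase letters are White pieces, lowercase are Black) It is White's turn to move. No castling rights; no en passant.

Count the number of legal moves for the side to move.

White to move; king on c8.
In check: yes, from the black knight on d6.
Legal moves: Kd8, Kb8, Kd7, Kc7.
Count: 4.

4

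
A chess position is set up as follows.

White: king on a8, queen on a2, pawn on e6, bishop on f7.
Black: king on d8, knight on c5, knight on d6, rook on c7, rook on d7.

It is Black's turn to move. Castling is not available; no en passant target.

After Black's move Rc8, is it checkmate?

yes

After Rc8: white king on a8; in check: yes, from the black rook on c8.
King squares — a7: attacked by Rd7; b7: attacked by Nc5; b8: attacked by Rc8.
White has no legal moves → checkmate.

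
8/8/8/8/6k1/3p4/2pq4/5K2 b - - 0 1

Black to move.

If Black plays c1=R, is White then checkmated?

After c1=R: white king on f1; in check: yes, from the black rook on c1.
King squares — e1: attacked by Rc1; g1: attacked by Rc1; e2: attacked by Qd2; f2: attacked by Qd2; g2: attacked by Qd2.
White has no legal moves → checkmate.

yes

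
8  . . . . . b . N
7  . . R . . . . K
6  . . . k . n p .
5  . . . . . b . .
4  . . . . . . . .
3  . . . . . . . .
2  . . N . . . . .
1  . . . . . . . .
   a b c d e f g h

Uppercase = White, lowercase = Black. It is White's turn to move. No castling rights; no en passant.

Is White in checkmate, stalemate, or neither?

White to move; white king on h7.
In check: yes, from the black knight on f6.
King squares — g6: attacked by Bf5; h6: attacked by Bf8; g7: attacked by Bf8; g8: attacked by Nf6; h8: own knight.
Legal moves for White: none.
In check with no legal moves → checkmate.

checkmate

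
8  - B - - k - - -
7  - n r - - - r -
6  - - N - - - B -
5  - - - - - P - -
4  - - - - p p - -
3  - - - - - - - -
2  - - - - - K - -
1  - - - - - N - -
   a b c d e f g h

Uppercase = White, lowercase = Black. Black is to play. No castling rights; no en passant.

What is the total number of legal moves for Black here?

5

Black to move; king on e8.
In check: yes, from the white bishop on g6.
Legal moves: Kf8, Kd7, Rgf7, Rxg6, Rcf7.
Count: 5.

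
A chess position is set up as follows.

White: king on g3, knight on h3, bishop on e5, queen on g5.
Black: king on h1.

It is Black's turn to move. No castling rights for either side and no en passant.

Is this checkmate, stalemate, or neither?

stalemate

Black to move; black king on h1.
In check: no.
King squares — g1: attacked by Nh3; g2: attacked by Kg3; h2: attacked by Kg3.
Legal moves for Black: none.
Not in check and no legal moves → stalemate.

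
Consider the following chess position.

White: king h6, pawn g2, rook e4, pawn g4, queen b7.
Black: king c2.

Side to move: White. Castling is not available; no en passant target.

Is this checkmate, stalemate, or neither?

neither

White to move; white king on h6.
In check: no.
Legal moves for White include: Qc8+, Qb8, Qa8, Qh7, Qg7, Qf7, Qe7, Qd7, Qc7+, Qa7, Qc6+, Qb6, Qa6, Qd5, Qb5, Qb4, Qb3+, Qb2+, ... (list truncated; more exist).
White has legal moves and is not in check → neither.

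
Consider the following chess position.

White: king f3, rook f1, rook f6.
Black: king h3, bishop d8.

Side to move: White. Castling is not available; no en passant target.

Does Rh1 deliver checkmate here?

yes

After Rh1: black king on h3; in check: yes, from the white rook on h1.
King squares — g2: attacked by Kf3; h2: attacked by Rh1; g3: attacked by Kf3; g4: attacked by Kf3; h4: attacked by Rh1.
Black has no legal moves → checkmate.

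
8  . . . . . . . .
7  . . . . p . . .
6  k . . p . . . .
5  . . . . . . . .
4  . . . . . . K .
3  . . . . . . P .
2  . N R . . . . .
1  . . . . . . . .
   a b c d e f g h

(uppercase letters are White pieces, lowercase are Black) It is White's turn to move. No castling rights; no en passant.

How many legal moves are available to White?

White to move; king on g4.
In check: no.
Legal moves: Kh5, Kg5, Kf5, Kh4, Kf4, Kh3, Kf3, Rc8, Rc7, Rc6+, Rc5, Rc4, Rc3, Rh2, Rg2, Rf2, Re2, Rd2, Rc1, Nc4, Na4, Nd3, Nd1.
Count: 23.

23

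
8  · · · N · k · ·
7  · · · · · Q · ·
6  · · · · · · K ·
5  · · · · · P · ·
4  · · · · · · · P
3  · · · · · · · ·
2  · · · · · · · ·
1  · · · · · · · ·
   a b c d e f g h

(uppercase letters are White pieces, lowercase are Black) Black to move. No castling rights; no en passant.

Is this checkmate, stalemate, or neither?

Black to move; black king on f8.
In check: yes, from the white queen on f7.
King squares — e7: attacked by Qf7; f7: attacked by Kg6; g7: attacked by Kg6; e8: attacked by Qf7; g8: attacked by Qf7.
Legal moves for Black: none.
In check with no legal moves → checkmate.

checkmate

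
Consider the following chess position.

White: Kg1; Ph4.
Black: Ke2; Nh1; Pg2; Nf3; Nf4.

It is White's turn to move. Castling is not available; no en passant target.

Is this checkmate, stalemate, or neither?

White to move; white king on g1.
In check: yes, from the black knight on f3.
King squares — f1: attacked by Ke2; h1: attacked by Pg2; f2: attacked by Nh1; g2: attacked by Nf4; h2: attacked by Nf3.
Legal moves for White: none.
In check with no legal moves → checkmate.

checkmate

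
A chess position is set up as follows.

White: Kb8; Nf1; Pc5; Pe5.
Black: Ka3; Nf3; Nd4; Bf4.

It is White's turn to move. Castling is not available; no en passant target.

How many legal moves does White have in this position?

10

White to move; king on b8.
In check: no.
Legal moves: Kc8, Ka8, Kc7, Kb7, Ka7, Ng3, Ne3, Nh2, Nd2, c6.
Count: 10.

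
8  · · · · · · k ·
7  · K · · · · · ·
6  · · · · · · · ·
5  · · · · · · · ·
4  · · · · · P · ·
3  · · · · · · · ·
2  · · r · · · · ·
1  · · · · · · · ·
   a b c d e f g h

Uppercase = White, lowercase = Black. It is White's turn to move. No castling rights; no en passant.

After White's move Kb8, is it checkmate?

After Kb8: black king on g8; in check: no.
Black is not in check, so this cannot be checkmate.

no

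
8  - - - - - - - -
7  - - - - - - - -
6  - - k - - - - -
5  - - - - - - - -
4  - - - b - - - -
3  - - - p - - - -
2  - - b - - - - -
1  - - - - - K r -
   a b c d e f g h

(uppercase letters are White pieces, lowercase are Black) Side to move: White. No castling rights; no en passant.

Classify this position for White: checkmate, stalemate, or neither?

checkmate

White to move; white king on f1.
In check: yes, from the black rook on g1.
King squares — e1: attacked by Rg1; g1: attacked by Bd4; e2: attacked by Pd3; f2: attacked by Bd4; g2: attacked by Rg1.
Legal moves for White: none.
In check with no legal moves → checkmate.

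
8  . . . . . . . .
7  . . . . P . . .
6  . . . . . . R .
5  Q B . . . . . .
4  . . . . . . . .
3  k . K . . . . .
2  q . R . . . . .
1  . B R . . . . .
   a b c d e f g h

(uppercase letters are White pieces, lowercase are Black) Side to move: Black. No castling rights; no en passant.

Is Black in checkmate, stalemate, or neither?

Black to move; black king on a3.
In check: yes, from the white queen on a5.
King squares — a2: own queen; b2: attacked by Rc2; b3: attacked by Kc3; a4: attacked by Qa5; b4: attacked by Kc3.
Legal moves for Black: none.
In check with no legal moves → checkmate.

checkmate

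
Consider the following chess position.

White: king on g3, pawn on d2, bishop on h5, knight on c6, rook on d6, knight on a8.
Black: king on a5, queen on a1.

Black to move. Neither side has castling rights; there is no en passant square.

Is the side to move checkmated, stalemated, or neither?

neither

Black to move; black king on a5.
In check: yes, from the white knight on c6.
Legal moves for Black: Ka6, Kb5, Ka4.
Black is in check but has 3 legal moves → neither.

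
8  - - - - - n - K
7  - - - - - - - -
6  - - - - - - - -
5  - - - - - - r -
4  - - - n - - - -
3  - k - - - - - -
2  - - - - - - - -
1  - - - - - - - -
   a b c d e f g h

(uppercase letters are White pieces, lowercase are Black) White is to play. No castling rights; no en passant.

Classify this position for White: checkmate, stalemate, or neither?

White to move; white king on h8.
In check: no.
King squares — g7: attacked by Rg5; h7: attacked by Nf8; g8: attacked by Rg5.
Legal moves for White: none.
Not in check and no legal moves → stalemate.

stalemate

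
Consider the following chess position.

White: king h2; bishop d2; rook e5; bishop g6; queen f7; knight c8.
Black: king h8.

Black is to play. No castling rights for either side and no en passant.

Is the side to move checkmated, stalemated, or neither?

Black to move; black king on h8.
In check: no.
King squares — g7: attacked by Qf7; h7: attacked by Bg6; g8: attacked by Qf7.
Legal moves for Black: none.
Not in check and no legal moves → stalemate.

stalemate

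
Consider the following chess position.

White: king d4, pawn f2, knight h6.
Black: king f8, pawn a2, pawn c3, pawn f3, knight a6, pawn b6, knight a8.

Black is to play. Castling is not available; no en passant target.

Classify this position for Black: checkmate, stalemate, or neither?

neither

Black to move; black king on f8.
In check: no.
Legal moves for Black: Ke8, Kg7, Ke7, N8c7, Nb8, N6c7, Nc5, Nb4, b5, c2, a1=Q, a1=R, a1=B, a1=N.
Black has 14 legal moves and is not in check → neither.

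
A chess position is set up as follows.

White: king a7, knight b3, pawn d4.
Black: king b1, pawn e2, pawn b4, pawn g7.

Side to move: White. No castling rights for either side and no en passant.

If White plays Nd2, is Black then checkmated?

After Nd2: black king on b1; in check: yes, from the white knight on d2.
Black has 5 legal replies: Kc2, Kb2, Ka2, Kc1, Ka1.
In check but a legal move exists → not checkmate.

no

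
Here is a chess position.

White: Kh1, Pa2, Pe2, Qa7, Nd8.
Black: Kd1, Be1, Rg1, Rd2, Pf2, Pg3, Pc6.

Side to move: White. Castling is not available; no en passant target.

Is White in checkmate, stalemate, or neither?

White to move; white king on h1.
In check: yes, from the black rook on g1.
King squares — g1: attacked by Pf2; g2: attacked by Rg1; h2: attacked by Pg3.
Legal moves for White: none.
In check with no legal moves → checkmate.

checkmate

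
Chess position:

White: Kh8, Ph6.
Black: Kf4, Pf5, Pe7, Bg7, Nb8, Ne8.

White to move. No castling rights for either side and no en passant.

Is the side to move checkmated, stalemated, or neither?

neither

White to move; white king on h8.
In check: yes, from the black bishop on g7.
Legal moves for White: Kg8, Kh7, hxg7.
White is in check but has 3 legal moves → neither.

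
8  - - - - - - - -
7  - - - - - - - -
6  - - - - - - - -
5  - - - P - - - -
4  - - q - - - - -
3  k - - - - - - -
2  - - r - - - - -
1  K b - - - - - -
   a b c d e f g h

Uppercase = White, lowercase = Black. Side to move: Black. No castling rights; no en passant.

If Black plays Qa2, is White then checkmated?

yes

After Qa2: white king on a1; in check: yes, from the black queen on a2.
King squares — b1: attacked by Qa2; a2: attacked by Bb1; b2: attacked by Qa2.
White has no legal moves → checkmate.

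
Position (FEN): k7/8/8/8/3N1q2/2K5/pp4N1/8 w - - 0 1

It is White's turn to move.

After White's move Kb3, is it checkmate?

After Kb3: black king on a8; in check: no.
Black is not in check, so this cannot be checkmate.

no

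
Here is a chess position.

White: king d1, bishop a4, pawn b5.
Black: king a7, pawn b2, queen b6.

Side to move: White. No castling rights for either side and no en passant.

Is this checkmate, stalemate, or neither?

neither

White to move; white king on d1.
In check: no.
Legal moves for White: Bb3, Bc2, Ke2, Kd2, Kc2, Ke1.
White has 6 legal moves and is not in check → neither.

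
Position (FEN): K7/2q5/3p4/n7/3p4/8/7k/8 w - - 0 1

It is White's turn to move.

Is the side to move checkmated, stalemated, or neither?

White to move; white king on a8.
In check: no.
King squares — a7: attacked by Qc7; b7: attacked by Na5; b8: attacked by Qc7.
Legal moves for White: none.
Not in check and no legal moves → stalemate.

stalemate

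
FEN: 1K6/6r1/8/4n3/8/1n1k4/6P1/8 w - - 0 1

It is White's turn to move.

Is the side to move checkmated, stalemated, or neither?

neither

White to move; white king on b8.
In check: no.
Legal moves for White: Kc8, Ka8, g3, g4.
White has 4 legal moves and is not in check → neither.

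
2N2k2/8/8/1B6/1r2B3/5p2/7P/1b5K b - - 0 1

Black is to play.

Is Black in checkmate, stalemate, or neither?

Black to move; black king on f8.
In check: no.
Legal moves for Black: Kg8, Kg7, Kf7, Rxb5, Rxe4, Rd4, Rc4, Ra4, Rb3, Rb2, Bxe4, Bd3, Bc2, Ba2, f2.
Black has 15 legal moves and is not in check → neither.

neither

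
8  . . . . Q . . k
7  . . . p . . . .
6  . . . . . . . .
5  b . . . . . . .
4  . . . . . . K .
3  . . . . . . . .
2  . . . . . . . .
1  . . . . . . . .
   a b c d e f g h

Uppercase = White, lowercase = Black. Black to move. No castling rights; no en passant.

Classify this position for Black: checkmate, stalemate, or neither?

neither

Black to move; black king on h8.
In check: yes, from the white queen on e8.
Legal moves for Black: Kh7, Kg7.
Black is in check but has 2 legal moves → neither.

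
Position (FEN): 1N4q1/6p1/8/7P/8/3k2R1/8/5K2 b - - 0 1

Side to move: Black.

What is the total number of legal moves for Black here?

Black to move; king on d3.
In check: yes, from the white rook on g3.
Legal moves: Ke4, Kd4, Kc4, Kd2, Kc2.
Count: 5.

5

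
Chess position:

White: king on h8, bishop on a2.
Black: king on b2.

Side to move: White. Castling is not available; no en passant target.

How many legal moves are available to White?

10

White to move; king on h8.
In check: no.
Legal moves: Kg8, Kh7, Kg7, Bg8, Bf7, Be6, Bd5, Bc4, Bb3, Bb1.
Count: 10.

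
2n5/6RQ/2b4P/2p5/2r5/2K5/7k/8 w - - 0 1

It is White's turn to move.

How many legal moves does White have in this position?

5

White to move; king on c3.
In check: yes, from the black rook on c4.
Legal moves: Kxc4, Kd3, Kb3, Kd2, Kb2.
Count: 5.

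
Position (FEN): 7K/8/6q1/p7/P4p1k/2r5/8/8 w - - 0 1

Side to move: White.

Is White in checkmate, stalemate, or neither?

White to move; white king on h8.
In check: no.
King squares — g7: attacked by Qg6; h7: attacked by Qg6; g8: attacked by Qg6.
Legal moves for White: none.
Not in check and no legal moves → stalemate.

stalemate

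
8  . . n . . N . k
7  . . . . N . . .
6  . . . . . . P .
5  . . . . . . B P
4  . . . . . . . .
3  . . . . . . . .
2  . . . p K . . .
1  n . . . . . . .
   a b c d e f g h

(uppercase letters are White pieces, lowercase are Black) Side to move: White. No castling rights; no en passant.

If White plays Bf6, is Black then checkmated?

After Bf6: black king on h8; in check: yes, from the white bishop on f6.
King squares — g7: attacked by Bf6; h7: attacked by Pg6; g8: attacked by Ne7.
Black has no legal moves → checkmate.

yes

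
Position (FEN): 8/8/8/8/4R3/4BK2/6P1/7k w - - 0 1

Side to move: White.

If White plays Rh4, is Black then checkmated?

After Rh4: black king on h1; in check: yes, from the white rook on h4.
King squares — g1: attacked by Be3; g2: attacked by Kf3; h2: attacked by Rh4.
Black has no legal moves → checkmate.

yes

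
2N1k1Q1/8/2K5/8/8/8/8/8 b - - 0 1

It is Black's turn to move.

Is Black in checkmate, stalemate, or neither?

checkmate

Black to move; black king on e8.
In check: yes, from the white queen on g8.
King squares — d7: attacked by Kc6; e7: attacked by Nc8; f7: attacked by Qg8; d8: attacked by Qg8; f8: attacked by Qg8.
Legal moves for Black: none.
In check with no legal moves → checkmate.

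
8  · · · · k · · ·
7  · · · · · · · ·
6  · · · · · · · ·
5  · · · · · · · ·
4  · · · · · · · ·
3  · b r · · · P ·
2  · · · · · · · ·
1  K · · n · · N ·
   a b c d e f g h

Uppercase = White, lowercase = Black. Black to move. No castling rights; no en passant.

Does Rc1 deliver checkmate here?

After Rc1: white king on a1; in check: yes, from the black rook on c1.
King squares — b1: attacked by Rc1; a2: attacked by Bb3; b2: attacked by Nd1.
White has no legal moves → checkmate.

yes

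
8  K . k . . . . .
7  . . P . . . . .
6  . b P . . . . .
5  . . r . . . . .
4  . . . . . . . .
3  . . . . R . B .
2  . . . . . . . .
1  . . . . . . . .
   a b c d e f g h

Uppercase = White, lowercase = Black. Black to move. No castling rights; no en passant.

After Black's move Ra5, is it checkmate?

yes

After Ra5: white king on a8; in check: yes, from the black rook on a5.
King squares — a7: attacked by Ra5; b7: attacked by Kc8; b8: attacked by Kc8.
White has no legal moves → checkmate.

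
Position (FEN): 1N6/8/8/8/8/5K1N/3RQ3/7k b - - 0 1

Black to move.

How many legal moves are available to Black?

0

Black to move; king on h1.
In check: no.
Legal moves: none.
Count: 0.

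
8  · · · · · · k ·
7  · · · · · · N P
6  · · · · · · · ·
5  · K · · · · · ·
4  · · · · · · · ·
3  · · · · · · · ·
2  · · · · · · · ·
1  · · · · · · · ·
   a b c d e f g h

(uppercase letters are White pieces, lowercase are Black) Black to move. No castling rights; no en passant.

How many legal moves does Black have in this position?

Black to move; king on g8.
In check: yes, from the white pawn on h7.
Legal moves: Kh8, Kf8, Kxh7, Kxg7, Kf7.
Count: 5.

5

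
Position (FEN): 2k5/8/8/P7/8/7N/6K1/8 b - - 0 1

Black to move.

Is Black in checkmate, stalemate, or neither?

Black to move; black king on c8.
In check: no.
Legal moves for Black: Kd8, Kb8, Kd7, Kc7, Kb7.
Black has 5 legal moves and is not in check → neither.

neither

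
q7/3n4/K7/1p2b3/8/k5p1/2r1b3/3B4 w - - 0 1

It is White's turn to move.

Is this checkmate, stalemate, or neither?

checkmate

White to move; white king on a6.
In check: yes, from the black queen on a8.
King squares — a5: attacked by Qa8; b5: attacked by Be2; b6: attacked by Nd7; a7: attacked by Qa8; b7: attacked by Qa8.
Legal moves for White: none.
In check with no legal moves → checkmate.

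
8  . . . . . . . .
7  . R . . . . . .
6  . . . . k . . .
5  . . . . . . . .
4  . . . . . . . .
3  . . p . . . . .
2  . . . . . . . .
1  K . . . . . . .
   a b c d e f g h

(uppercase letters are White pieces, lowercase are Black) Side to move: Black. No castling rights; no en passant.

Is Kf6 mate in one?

no

After Kf6: white king on a1; in check: no.
White is not in check, so this cannot be checkmate.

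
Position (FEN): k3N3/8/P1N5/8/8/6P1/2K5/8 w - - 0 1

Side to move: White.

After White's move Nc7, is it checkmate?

After Nc7: black king on a8; in check: yes, from the white knight on c7.
King squares — a7: attacked by Nc6; b7: attacked by Pa6; b8: attacked by Nc6.
Black has no legal moves → checkmate.

yes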